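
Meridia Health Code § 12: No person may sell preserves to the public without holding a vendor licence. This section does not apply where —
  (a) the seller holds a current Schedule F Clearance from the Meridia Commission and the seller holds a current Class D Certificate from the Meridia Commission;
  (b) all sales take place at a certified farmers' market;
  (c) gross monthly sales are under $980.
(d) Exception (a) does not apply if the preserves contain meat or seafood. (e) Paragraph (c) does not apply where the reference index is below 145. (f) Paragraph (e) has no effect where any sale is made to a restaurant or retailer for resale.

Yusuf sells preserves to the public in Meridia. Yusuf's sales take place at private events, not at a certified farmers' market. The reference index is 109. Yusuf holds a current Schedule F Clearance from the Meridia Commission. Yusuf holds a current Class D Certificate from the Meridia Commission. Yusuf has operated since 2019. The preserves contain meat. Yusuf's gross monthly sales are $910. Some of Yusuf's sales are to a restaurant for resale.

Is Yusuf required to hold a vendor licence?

Exception (a)'s conditions are all satisfied: a current Schedule F Clearance is held; a current Class D Certificate is held. But applying paragraph (d): (d) operates — the preserves contain meat. (a) is therefore removed.
Exception (b) fails — sales are at private events, not a certified farmers' market.
Exception (c): gross monthly sales are $910, under the $980 limit — every condition holds. Applying paragraphs (e)–(f): (e) operates (the reference index is 109, below the 145 limit), but is displaced by (f): (f) operates against (e): some sales are to a restaurant for resale. So (c) applies.

No — exception (c) applies; Yusuf is not required to hold a vendor licence.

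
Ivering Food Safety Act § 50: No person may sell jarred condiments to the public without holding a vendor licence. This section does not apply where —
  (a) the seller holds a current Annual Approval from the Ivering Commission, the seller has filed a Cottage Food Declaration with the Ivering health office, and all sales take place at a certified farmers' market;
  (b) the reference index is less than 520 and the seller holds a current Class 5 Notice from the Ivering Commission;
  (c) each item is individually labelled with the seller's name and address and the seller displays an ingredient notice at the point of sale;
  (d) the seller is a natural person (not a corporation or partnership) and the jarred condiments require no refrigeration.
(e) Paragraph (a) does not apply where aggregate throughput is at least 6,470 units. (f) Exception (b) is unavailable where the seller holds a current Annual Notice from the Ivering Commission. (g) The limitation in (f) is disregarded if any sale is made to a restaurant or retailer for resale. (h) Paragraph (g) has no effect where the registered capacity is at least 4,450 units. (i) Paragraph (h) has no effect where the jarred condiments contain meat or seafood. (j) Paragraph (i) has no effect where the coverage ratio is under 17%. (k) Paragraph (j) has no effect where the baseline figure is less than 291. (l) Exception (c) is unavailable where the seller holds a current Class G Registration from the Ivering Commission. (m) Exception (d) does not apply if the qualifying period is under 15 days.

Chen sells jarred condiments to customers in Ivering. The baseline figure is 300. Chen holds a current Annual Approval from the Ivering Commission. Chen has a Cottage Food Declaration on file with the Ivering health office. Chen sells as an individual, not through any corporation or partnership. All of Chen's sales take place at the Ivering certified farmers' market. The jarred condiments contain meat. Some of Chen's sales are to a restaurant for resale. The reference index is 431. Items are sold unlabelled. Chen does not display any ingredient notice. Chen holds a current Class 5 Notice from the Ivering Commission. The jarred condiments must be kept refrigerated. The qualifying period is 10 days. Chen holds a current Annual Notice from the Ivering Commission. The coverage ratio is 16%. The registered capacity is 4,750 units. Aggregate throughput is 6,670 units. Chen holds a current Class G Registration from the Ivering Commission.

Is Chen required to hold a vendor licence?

Yes — Chen must hold a vendor licence.

Exception (a)'s conditions are all satisfied: a current Annual Approval is held; a Cottage Food Declaration is on file; all sales are at a certified farmers' market. However, paragraph (e) must be considered: (e) operates against (a): aggregate throughput is 6,670 units, meeting the 6,470 units threshold. So (a) is unavailable.
Exception (b) is satisfied on its face — the reference index is 431, less than the 520 limit; a current Class 5 Notice is held. Turning to paragraphs (f)–(k): (f) operates — a current Annual Notice is held. (g) is engaged (some sales are to a restaurant for resale), but yields to (h): (h) operates — the registered capacity is 4,750 units, meeting the 4,450 units threshold. (i) would limit (h) — the jarred condiments contain meat — but (j) sets (i) aside: (j) is triggered — the coverage ratio is 16%, under the 17% limit. (k), which would lift (j), is not triggered — the baseline figure is 300, not less than 291. So (b) is unavailable.
Exception (c) does not apply: items are sold unlabelled.
Exception (d) does not apply: the jarred condiments require refrigeration.
No exception applies. The general rule governs.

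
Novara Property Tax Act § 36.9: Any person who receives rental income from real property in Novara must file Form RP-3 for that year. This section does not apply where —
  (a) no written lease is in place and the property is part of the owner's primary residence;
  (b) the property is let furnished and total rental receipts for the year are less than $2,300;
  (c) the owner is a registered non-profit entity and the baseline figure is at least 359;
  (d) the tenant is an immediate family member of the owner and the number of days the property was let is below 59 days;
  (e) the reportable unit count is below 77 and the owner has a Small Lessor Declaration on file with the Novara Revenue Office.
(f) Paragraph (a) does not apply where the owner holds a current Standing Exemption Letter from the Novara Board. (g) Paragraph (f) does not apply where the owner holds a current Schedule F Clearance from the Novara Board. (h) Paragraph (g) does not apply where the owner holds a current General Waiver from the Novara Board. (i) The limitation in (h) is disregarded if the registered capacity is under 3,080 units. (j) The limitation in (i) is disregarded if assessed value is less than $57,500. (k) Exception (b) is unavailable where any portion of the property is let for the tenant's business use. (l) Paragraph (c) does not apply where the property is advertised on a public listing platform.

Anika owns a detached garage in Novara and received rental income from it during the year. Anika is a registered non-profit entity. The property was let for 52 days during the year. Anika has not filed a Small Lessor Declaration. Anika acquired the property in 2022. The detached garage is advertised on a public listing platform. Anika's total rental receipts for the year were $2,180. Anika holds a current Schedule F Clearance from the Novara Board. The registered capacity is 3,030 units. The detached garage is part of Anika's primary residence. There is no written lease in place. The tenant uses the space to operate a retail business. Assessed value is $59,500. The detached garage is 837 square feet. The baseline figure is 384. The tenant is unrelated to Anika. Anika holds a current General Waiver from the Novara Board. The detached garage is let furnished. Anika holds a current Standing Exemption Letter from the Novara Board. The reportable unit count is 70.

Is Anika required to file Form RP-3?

No — exception (a) applies; Anika is not required to file Form RP-3.

Exception (a) is satisfied on its face — there is no written lease; the detached garage is part of the primary residence. Applying paragraphs (f)–(j): (f) would limit (a) — a current Standing Exemption Letter is held — but (g) sets (f) aside: (g) operates — a current Schedule F Clearance is held. (h) would limit (g) — a current General Waiver is held — but (i) sets (h) aside: (i) operates against (h): the registered capacity is 3,030 units, under the 3,080 units limit. (j), which would lift (i), is not triggered — assessed value is $59,500, not less than $57,500. So (a) applies.
Exception (b) is satisfied on its face — the property is let furnished; total rental receipts for the year are $2,180, less than the $2,300 limit. Turning to paragraph (k): (k) is triggered — the space is let for business use. (b) is therefore removed.
Exception (c)'s conditions are all satisfied: Anika is a registered non-profit; the baseline figure is 384, meeting the 359 threshold. But: (l) operates against (c): the property is publicly advertised. So (c) is unavailable.
Exception (d) does not apply: the tenant is unrelated to the owner.
Exception (e) fails — no Small Lessor Declaration is on file.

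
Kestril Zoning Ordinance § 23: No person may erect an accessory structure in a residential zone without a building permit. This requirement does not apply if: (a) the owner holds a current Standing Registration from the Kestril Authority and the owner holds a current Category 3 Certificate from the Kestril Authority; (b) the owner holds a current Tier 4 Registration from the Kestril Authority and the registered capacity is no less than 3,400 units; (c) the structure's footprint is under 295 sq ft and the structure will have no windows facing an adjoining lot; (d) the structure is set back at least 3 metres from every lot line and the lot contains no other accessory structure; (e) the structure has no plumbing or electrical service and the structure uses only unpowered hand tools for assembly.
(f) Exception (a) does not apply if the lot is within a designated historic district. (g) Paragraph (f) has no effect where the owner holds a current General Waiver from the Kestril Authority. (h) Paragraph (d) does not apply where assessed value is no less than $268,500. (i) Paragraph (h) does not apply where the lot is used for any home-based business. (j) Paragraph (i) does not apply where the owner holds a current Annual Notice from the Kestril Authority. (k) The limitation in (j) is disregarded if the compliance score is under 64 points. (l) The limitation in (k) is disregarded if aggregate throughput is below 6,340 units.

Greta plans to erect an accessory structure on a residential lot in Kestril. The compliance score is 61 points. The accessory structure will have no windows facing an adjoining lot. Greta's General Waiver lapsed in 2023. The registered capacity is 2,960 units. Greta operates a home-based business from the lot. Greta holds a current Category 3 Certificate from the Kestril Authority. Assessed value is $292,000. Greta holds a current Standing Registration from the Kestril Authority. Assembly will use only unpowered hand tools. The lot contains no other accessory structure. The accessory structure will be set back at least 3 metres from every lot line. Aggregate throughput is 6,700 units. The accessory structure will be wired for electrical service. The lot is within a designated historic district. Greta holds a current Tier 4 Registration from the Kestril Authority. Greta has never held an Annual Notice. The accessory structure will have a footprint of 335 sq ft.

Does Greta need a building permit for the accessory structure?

No — exception (d) applies; Greta does not need a building permit.

All of (a)'s requirements are met (a current Standing Registration is held; a current Category 3 Certificate is held). Turning to paragraphs (f)–(g): (f) operates against (a): the lot is in a historic district. (g) is inapplicable (the General Waiver is not current), so (f) stands. So (a) is unavailable.
Exception (b) fails — the registered capacity is 2,960 units, short of 3,400 units.
Exception (c) does not apply: the structure's footprint is 335 sq ft, not under 295 sq ft.
Exception (d)'s conditions are all satisfied: the setback is at least 3 m on every side; the lot has no other accessory structure. As to paragraphs (h)–(l): (h) applies (assessed value is $292,000, meeting the $268,500 threshold), but is set aside by (i): (i) operates against (h): a home-based business operates on the lot. (j) does not operate here (the Annual Notice is not current), so (i) stands. (d) remains available.
Exception (e) fails — electrical service is planned.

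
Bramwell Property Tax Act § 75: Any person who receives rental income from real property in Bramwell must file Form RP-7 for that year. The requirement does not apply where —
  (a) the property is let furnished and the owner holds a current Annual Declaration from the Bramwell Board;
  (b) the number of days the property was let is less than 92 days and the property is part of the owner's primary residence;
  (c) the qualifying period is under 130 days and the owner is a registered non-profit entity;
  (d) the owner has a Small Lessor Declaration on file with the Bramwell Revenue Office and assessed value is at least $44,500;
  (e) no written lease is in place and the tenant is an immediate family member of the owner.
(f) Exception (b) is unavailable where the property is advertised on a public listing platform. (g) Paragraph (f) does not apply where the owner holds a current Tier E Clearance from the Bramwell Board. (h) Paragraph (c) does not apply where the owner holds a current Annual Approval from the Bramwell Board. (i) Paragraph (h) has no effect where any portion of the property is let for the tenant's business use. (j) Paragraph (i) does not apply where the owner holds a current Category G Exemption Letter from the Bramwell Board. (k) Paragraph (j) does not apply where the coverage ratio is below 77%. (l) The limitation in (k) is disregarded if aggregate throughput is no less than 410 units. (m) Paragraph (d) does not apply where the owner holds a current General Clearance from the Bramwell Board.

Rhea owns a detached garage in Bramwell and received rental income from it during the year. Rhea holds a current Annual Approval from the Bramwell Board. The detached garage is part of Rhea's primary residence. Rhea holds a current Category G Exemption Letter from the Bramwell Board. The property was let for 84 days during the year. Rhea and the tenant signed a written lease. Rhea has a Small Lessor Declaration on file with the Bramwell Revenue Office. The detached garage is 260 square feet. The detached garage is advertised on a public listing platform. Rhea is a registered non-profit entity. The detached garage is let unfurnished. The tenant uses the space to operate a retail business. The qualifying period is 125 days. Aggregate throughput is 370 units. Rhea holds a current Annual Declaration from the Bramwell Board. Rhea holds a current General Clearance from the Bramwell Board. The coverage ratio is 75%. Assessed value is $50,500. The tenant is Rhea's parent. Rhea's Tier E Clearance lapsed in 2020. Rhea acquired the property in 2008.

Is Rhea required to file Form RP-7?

Exception (a) fails — the property is let unfurnished.
All of (b)'s requirements are met (the number of days the property was let is 84 days, less than the 92 days limit; the detached garage is part of the primary residence). But applying paragraphs (f)–(g): (f) applies — the property is publicly advertised. (g) is not engaged (the Tier E Clearance is not current), so (f) stands. So (b) is unavailable.
Exception (c) is satisfied on its face — the qualifying period is 125 days, under the 130 days limit; Rhea is a registered non-profit. Applying paragraphs (h)–(l): (h) applies (a current Annual Approval is held), but is displaced by (i): (i) is engaged — the space is let for business use. (j) is engaged (a current Category G Exemption Letter is held), but is displaced by (k): (k) operates against (j): the coverage ratio is 75%, below the 77% limit. (l) is not engaged (aggregate throughput is 370 units, short of 410 units), so (k) stands. Exception (c) stands.
All of (d)'s requirements are met (a Small Lessor Declaration is on file; assessed value is $50,500, meeting the $44,500 threshold). But: (m) operates against (d): a current General Clearance is held. So (d) is unavailable.
Exception (e) fails — a written lease is in place.

No — exception (c) applies; Rhea is not required to file Form RP-7.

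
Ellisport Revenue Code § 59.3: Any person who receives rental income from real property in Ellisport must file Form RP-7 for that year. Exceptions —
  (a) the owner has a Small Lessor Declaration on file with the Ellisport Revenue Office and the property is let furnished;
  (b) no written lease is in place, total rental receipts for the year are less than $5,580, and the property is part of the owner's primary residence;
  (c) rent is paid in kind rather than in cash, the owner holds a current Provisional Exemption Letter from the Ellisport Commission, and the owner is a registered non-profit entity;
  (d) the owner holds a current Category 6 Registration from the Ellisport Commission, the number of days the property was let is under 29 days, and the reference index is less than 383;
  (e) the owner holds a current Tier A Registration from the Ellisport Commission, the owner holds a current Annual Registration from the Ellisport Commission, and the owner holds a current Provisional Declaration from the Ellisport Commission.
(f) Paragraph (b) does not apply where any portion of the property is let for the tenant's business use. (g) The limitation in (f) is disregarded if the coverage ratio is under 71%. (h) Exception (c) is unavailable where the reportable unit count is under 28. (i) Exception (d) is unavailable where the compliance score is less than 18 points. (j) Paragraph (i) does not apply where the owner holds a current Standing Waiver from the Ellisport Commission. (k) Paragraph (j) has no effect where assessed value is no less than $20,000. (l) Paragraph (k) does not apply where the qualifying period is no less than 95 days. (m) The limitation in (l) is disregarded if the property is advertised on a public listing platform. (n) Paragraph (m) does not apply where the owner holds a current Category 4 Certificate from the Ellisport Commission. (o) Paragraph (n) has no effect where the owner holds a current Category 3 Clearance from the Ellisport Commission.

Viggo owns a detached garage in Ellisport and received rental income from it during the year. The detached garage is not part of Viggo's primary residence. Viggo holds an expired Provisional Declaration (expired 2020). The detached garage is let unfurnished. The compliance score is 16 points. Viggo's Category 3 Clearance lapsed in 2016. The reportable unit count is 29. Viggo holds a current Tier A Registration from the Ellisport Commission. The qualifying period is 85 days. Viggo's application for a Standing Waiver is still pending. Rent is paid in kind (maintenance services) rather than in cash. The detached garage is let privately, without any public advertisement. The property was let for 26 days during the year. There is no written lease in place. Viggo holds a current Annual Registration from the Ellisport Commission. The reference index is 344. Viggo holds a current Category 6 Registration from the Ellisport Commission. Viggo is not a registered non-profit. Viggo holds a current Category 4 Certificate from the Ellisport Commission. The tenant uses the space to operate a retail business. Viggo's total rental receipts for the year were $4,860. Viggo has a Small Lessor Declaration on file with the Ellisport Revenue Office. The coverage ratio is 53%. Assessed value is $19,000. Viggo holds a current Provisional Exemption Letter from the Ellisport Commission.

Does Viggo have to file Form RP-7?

Yes — Viggo must file Form RP-7.

Exception (a) does not apply: the property is let unfurnished.
Exception (b) does not apply: the detached garage is not part of the primary residence.
Exception (c) does not apply: Viggo is not a registered non-profit.
Exception (d) is satisfied on its face — a current Category 6 Registration is held; the number of days the property was let is 26 days, under the 29 days limit; the reference index is 344, less than the 383 limit. But: (i) operates against (d): the compliance score is 16 points, less than the 18 points limit. (j) is not engaged (there is no Standing Waiver in force), so (i) stands. So (d) is unavailable.
Exception (e) does not apply: there is no Provisional Declaration in force.
No exception applies. The general rule governs.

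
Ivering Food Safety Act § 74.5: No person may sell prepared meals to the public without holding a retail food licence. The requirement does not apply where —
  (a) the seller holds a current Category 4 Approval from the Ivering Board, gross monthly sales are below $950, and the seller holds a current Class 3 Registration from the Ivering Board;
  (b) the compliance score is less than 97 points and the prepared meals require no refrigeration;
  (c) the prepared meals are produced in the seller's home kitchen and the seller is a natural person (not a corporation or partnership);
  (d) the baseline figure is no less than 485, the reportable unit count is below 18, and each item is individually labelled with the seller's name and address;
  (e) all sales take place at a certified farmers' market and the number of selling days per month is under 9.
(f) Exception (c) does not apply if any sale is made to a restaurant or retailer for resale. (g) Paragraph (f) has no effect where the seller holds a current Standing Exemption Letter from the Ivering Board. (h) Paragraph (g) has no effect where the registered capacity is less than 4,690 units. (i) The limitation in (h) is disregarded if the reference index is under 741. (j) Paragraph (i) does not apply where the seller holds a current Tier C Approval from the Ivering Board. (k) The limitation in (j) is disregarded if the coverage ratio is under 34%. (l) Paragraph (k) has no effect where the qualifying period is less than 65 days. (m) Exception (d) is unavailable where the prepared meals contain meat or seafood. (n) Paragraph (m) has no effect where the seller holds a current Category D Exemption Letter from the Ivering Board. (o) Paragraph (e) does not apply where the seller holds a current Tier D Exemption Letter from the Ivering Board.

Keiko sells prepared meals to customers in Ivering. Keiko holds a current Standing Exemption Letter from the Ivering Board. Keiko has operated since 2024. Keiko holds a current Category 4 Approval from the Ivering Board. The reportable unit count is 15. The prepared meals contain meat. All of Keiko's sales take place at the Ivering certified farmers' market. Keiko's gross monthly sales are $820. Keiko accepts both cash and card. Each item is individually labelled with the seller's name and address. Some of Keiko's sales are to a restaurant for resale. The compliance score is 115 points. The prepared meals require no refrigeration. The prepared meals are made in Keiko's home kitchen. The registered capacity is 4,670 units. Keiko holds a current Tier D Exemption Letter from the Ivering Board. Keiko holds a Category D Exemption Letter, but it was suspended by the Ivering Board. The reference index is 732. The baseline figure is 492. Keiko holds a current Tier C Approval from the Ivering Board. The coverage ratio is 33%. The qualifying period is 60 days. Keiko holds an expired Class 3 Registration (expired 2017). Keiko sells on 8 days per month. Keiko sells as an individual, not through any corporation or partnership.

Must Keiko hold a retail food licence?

Exception (a) does not apply: there is no Class 3 Registration in force.
Exception (b) fails — the compliance score is 115 points, not less than 97 points.
Exception (c)'s conditions are all satisfied: the prepared meals are home-kitchen produced; the seller is a natural person. But: (f) operates against (c): some sales are to a restaurant for resale. (g) applies (a current Standing Exemption Letter is held), but yields to (h): (h) operates against (g): the registered capacity is 4,670 units, less than the 4,690 units limit. (i) operates (the reference index is 732, under the 741 limit), but is displaced by (j): (j) operates against (i): a current Tier C Approval is held. (k) would limit (j) — the coverage ratio is 33%, under the 34% limit — but (l) sets (k) aside: (l) applies — the qualifying period is 60 days, less than the 65 days limit. (c) is therefore removed.
All of (d)'s requirements are met (the baseline figure is 492, meeting the 485 threshold; the reportable unit count is 15, below the 18 limit; items are individually labelled). But applying paragraphs (m)–(n): (m) applies — the prepared meals contain meat. (n), which would lift (m), is inapplicable — the Category D Exemption Letter is not current. (d) is therefore removed.
All of (e)'s requirements are met (all sales are at a certified farmers' market; the number of selling days per month is 8, under the 9 limit). But: (o) operates — a current Tier D Exemption Letter is held. Exception (e) does not apply.
No exception is made out. Keiko falls within the general rule.

Yes — Keiko must hold a retail food licence.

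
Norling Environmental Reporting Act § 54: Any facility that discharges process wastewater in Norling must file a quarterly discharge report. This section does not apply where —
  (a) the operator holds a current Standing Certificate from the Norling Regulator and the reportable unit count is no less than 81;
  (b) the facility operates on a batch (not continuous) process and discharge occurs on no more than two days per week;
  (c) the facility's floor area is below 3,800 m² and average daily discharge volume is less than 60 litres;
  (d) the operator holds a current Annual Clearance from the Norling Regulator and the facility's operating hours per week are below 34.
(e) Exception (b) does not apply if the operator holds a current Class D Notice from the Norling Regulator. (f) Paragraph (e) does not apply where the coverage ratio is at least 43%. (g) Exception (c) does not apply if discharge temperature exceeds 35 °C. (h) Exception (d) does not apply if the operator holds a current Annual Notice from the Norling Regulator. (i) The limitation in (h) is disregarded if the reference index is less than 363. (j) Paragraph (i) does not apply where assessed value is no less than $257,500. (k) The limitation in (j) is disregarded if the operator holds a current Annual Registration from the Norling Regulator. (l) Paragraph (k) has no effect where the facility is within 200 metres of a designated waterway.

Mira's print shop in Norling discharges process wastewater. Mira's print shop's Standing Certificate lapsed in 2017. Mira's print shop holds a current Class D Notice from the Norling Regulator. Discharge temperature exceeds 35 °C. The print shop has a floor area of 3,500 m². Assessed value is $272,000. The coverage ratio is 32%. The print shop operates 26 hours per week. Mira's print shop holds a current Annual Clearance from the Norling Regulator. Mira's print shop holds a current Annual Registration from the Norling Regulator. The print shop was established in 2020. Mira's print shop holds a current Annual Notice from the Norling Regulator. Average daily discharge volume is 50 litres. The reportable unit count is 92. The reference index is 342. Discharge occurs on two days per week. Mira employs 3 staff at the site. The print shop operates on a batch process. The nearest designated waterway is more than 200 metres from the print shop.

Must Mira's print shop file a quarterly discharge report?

Exception (a) fails — no current Standing Certificate is held.
Exception (b): the facility operates on a batch process; discharge occurs on no more than two days per week — every condition holds. But: (e) operates — a current Class D Notice is held. (f) does not operate here (the coverage ratio is 32%, short of 43%), so (e) stands. Exception (b) does not apply.
Exception (c)'s conditions are all satisfied: the facility's floor area is 3,500 m², below the 3,800 m² limit; average daily discharge volume is 50 litres, less than the 60 litres limit. However, paragraph (g) must be considered: (g) operates against (c): discharge temperature exceeds 35 °C. (c) is therefore removed.
Exception (d): a current Annual Clearance is held; the facility's operating hours per week are 26, below the 34 limit — every condition holds. Under paragraphs (h)–(l): (h) would limit (d) — a current Annual Notice is held — but (i) sets (h) aside: (i) operates — the reference index is 342, less than the 363 limit. (j) would limit (i) — assessed value is $272,000, meeting the $257,500 threshold — but (k) sets (j) aside: (k) operates — a current Annual Registration is held. (l), which would lift (k), is not engaged — the print shop is more than 200 m from any designated waterway. Exception (d) stands.

No — exception (d) applies; Mira's print shop is not required to file a quarterly discharge report.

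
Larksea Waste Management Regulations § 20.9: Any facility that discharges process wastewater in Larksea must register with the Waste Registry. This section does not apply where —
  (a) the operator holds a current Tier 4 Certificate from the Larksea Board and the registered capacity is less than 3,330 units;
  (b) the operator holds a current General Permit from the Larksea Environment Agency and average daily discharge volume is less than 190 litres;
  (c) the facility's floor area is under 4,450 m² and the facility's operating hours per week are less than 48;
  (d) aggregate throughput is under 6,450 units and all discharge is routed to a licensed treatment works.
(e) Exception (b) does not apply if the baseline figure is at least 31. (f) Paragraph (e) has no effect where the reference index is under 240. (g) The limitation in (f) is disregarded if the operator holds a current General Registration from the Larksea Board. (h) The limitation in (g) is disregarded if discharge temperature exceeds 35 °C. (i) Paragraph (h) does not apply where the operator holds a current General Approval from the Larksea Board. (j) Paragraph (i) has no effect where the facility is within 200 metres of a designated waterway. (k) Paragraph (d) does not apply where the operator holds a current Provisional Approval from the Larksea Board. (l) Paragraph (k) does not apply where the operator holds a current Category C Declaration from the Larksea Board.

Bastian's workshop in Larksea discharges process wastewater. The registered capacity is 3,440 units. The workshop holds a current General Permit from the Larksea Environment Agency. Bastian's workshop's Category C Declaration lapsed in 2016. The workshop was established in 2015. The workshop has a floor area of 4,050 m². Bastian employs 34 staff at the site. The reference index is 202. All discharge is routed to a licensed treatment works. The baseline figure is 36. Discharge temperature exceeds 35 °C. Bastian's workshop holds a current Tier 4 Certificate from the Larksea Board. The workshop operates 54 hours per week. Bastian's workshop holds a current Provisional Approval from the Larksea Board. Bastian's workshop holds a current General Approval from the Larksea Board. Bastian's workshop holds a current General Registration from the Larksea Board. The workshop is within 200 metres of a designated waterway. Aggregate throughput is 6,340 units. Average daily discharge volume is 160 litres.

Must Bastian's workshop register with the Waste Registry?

No — exception (b) applies; Bastian's workshop is not required to register with the Waste Registry.

Exception (a) fails — the registered capacity is 3,440 units, not less than 3,330 units.
Exception (b) is satisfied on its face — a current General Permit is held; average daily discharge volume is 160 litres, less than the 190 litres limit. Considering the limiting provisions: (e) would limit (b) — the baseline figure is 36, meeting the 31 threshold — but (f) sets (e) aside: (f) applies — the reference index is 202, under the 240 limit. (g) applies (a current General Registration is held), but is set aside by (h): (h) operates against (g): discharge temperature exceeds 35 °C. (i) would limit (h) — a current General Approval is held — but (j) sets (i) aside: (j) is engaged — the workshop is within 200 m of a designated waterway. So (b) applies.
Exception (c) fails — the facility's operating hours per week are 54, not less than 48.
Exception (d): aggregate throughput is 6,340 units, under the 6,450 units limit; discharge is routed to a licensed treatment works — every condition holds. But applying paragraphs (k)–(l): (k) operates against (d): a current Provisional Approval is held. (l), which would lift (k), is not engaged — there is no Category C Declaration in force. So (d) is unavailable.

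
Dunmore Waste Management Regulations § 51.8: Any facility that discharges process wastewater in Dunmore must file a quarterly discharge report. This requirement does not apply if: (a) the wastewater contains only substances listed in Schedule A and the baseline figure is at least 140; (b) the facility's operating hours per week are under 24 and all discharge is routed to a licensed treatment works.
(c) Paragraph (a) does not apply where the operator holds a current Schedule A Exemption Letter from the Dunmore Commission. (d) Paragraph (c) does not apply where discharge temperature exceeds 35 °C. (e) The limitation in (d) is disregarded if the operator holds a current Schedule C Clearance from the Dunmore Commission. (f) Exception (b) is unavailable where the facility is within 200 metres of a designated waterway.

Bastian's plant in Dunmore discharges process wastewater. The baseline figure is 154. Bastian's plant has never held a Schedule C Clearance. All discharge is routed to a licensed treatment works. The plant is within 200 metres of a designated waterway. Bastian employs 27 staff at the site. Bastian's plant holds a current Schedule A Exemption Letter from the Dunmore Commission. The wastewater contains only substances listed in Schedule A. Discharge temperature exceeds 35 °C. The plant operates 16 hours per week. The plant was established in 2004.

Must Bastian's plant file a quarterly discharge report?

No — exception (a) applies; Bastian's plant is not required to file a quarterly discharge report.

Exception (a): the wastewater is Schedule-A-only; the baseline figure is 154, meeting the 140 threshold — every condition holds. As to paragraphs (c)–(e): (c) would limit (a) — a current Schedule A Exemption Letter is held — but (d) sets (c) aside: (d) operates against (c): discharge temperature exceeds 35 °C. (e), which would lift (d), is not engaged — there is no Schedule C Clearance in force. So (a) applies.
Exception (b): the facility's operating hours per week are 16, under the 24 limit; discharge is routed to a licensed treatment works — every condition holds. But applying paragraph (f): (f) operates against (b): the plant is within 200 m of a designated waterway. So (b) is unavailable.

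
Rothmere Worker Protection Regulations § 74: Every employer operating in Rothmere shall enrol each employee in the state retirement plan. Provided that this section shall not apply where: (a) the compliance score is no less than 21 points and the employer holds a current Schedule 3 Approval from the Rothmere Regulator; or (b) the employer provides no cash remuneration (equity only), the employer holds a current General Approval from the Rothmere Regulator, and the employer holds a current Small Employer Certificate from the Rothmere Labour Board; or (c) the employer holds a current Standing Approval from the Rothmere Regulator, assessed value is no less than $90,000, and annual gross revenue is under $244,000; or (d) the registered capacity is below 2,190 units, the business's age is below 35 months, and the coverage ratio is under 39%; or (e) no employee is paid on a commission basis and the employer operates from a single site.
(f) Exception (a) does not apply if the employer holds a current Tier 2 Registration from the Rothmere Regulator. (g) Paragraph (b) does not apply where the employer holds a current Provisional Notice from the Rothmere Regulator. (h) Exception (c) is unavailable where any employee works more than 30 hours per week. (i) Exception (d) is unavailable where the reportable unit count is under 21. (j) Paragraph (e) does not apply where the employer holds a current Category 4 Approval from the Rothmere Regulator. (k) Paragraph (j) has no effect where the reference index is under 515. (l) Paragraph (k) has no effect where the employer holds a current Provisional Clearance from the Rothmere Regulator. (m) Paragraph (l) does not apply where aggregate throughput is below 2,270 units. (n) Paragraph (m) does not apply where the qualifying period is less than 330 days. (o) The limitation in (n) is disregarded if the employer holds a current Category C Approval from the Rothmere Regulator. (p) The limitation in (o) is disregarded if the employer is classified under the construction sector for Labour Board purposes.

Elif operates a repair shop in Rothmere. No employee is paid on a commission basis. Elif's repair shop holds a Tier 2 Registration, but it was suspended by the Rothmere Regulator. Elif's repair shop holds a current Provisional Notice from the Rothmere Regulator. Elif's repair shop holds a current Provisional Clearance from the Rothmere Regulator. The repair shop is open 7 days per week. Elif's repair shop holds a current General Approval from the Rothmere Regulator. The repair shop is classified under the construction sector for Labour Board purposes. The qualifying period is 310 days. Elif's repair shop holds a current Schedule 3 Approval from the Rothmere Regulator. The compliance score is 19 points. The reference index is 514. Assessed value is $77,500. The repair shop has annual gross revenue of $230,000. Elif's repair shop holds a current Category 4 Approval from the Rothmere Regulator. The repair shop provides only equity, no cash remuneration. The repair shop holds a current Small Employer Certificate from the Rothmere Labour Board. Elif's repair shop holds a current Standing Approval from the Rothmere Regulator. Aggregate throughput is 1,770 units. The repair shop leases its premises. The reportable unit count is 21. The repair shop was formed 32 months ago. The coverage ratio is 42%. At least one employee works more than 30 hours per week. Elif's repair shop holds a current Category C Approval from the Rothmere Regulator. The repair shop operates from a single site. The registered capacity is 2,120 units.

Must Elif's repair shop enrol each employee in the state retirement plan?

Yes — Elif's repair shop must enrol each employee in the state retirement plan.

Exception (a) does not apply: the compliance score is 19 points, short of 21 points.
All of (b)'s requirements are met (remuneration is equity-only; a current General Approval is held; a current Small Employer Certificate is held). But: (g) operates — a current Provisional Notice is held. Exception (b) does not apply.
Exception (c) fails — assessed value is $77,500, short of $90,000.
Exception (d) fails — the coverage ratio is 42%, not under 39%.
Exception (e)'s conditions are all satisfied: no employee is paid on commission; the employer operates from a single site. But applying paragraphs (j)–(p): (j) operates against (e): a current Category 4 Approval is held. (k) would limit (j) — the reference index is 514, under the 515 limit — but (l) sets (k) aside: (l) is triggered — a current Provisional Clearance is held. (m) is triggered (aggregate throughput is 1,770 units, below the 2,270 units limit), but is itself disapplied by (n): (n) applies — the qualifying period is 310 days, less than the 330 days limit. (o) is engaged (a current Category C Approval is held), but is itself disapplied by (p): (p) applies — the repair shop is classified under the construction sector. So (e) is unavailable.
Every exception is unavailable, so the rule governs.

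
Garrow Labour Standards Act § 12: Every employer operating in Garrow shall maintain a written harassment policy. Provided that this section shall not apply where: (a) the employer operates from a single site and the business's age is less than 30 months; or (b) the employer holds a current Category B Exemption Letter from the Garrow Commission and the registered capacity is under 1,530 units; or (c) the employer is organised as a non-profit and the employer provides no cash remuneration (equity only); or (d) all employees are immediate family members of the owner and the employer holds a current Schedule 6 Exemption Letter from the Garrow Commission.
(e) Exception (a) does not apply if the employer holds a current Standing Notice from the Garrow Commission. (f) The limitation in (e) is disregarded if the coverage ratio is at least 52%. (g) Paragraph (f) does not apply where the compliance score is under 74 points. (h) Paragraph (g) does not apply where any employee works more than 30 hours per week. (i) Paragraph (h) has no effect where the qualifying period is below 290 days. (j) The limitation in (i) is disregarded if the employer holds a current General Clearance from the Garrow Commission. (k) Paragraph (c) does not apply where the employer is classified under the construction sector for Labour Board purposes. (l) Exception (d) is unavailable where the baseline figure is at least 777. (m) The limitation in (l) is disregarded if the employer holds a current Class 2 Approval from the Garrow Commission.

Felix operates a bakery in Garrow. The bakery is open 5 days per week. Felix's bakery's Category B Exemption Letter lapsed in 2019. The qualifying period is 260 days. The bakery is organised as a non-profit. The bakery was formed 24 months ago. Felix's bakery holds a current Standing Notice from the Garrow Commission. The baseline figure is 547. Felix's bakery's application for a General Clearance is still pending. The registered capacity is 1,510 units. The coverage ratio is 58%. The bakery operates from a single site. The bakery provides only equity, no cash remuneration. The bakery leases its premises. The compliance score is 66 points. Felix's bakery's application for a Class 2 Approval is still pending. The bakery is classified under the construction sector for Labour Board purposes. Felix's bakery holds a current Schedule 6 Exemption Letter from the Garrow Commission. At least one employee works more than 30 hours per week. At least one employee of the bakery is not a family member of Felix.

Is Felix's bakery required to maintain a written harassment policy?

Exception (a)'s conditions are all satisfied: the employer operates from a single site; the business's age is 24 months, less than the 30 months limit. However, paragraphs (e)–(j) must be considered: (e) operates against (a): a current Standing Notice is held. (f) is engaged (the coverage ratio is 58%, meeting the 52% threshold), but is set aside by (g): (g) operates — the compliance score is 66 points, under the 74 points limit. (h) would limit (g) — at least one employee exceeds 30 hours/week — but (i) sets (h) aside: (i) is triggered — the qualifying period is 260 days, below the 290 days limit. (j) is not triggered (the General Clearance is not current), so (i) stands. So (a) is unavailable.
Exception (b) does not apply: no current Category B Exemption Letter is held.
Exception (c)'s conditions are all satisfied: the employer is a non-profit; remuneration is equity-only. Turning to paragraph (k): (k) applies — the bakery is classified under the construction sector. So (c) is unavailable.
Exception (d) fails — at least one employee is not a family member.
No exception displaces § 12.

Yes — Felix's bakery must maintain a written harassment policy.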